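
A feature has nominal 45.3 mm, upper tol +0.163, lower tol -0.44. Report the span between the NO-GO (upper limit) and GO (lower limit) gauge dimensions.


GO = nominal - lower_tol (smallest hole = maximum material condition)
GO = 45.3 - 0.44 = 44.86
NO-GO = nominal + upper_tol (largest hole = least material condition)
NO-GO = 45.3 + 0.163 = 45.463
spread = NO-GO - GO = 45.463 - 44.86 = 0.6030

0.6030


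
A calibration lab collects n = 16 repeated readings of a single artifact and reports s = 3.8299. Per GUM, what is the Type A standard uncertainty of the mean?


u_A = s / sqrt(n)
u_A = 3.8299 / sqrt(16)
u_A = 3.8299 / 4
u_A = 0.9575

0.9575


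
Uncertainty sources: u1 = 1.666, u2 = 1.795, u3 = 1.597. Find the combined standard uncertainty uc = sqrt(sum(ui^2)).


uc = sqrt(1.666^2 + 1.795^2 + 1.597^2)
uc = sqrt(8.54799)
uc = 2.9237

2.9237


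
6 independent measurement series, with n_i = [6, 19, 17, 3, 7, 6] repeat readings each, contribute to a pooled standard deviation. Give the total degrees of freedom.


nu = sum_i (n_i - 1)
nu = ((6 - 1) + (19 - 1) + (17 - 1) + (3 - 1) + (7 - 1) + (6 - 1))
nu = 5 + 18 + 16 + 2 + 6 + 5
nu = 52

52


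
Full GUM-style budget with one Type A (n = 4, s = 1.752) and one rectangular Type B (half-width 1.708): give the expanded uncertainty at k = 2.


u_A = s / sqrt(n) = 1.752 / sqrt(4) = 0.876
u_B = half_width / sqrt(3) = 1.708 / sqrt(3) = 0.98611426
uc = sqrt(u_A^2 + u_B^2) = sqrt(0.876^2 + 0.98611426^2) = 1.3190138
U = k * uc = 2 * 1.3190138
U = 2.6380

2.6380


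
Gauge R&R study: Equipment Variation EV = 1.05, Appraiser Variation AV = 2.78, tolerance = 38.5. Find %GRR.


GRR = sqrt(EV^2 + AV^2) = sqrt(1.05^2 + 2.78^2) = 2.971683
%GRR = GRR / tol * 100 = 2.971683 / 38.5 * 100
%GRR = 7.7187

7.7187


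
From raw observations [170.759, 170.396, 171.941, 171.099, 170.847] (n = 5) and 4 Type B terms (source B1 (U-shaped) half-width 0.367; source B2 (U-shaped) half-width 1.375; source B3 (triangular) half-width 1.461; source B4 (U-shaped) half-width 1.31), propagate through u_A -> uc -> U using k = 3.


mean = (170.759 + 170.396 + 171.941 + 171.099 + 170.847) / 5 = 171.0084
s = sqrt(sum((x - mean)^2)/(n-1)) = 0.57905855
u_A = s / sqrt(n) = 0.57905855 / sqrt(5) = 0.25896286
u_B1 = 0.367 / sqrt(2) = 0.25950819
u_B2 = 1.375 / sqrt(2) = 0.97227182
u_B3 = 1.461 / sqrt(6) = 0.59645075
u_B4 = 1.31 / sqrt(2) = 0.92630988
uc = sqrt(0.25896286^2 + 0.25950819^2 + 0.97227182^2 + 0.59645075^2 + 0.92630988^2) = 1.5144379
U = k * uc = 3 * 1.5144379
U = 4.5433

4.5433


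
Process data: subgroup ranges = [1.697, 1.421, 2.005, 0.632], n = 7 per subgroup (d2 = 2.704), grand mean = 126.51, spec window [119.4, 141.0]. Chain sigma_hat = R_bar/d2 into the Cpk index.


R_bar = (1.697 + 1.421 + 2.005 + 0.632) / 4 = 1.43875
sigma = R_bar / d2 = 1.43875 / 2.704 = 0.5320821
Cp = (USL - LSL)/(6*sigma) = (141.0 - 119.4)/(6*0.5320821) = 6.7659
Cpu = (141.0 - 126.51)/(3*0.5320821) = 9.0775
Cpl = (126.51 - 119.4)/(3*0.5320821) = 4.4542
Cpk = min(Cpu, Cpl) = 4.4542

4.4542


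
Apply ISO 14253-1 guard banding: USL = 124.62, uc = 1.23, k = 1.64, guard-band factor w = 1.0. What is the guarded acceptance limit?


U = k * uc = 1.64 * 1.23 = 2.0172
guard band g = w * U = 1.0 * 2.0172 = 2.0172
AL = USL - g = 124.62 - 2.0172
AL = 122.6028

122.6028


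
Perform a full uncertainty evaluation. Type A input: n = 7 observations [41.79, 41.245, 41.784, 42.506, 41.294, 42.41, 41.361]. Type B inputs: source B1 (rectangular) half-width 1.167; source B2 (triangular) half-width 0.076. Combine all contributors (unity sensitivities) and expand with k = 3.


mean = (41.79 + 41.245 + 41.784 + 42.506 + 41.294 + 42.41 + 41.361) / 7 = 41.77
s = sqrt(sum((x - mean)^2)/(n-1)) = 0.51983555
u_A = s / sqrt(n) = 0.51983555 / sqrt(7) = 0.19647937
u_B1 = 1.167 / sqrt(3) = 0.67376776
u_B2 = 0.076 / sqrt(6) = 0.03102687
uc = sqrt(0.19647937^2 + 0.67376776^2 + 0.03102687^2) = 0.70251676
U = k * uc = 3 * 0.70251676
U = 2.1076

2.1076


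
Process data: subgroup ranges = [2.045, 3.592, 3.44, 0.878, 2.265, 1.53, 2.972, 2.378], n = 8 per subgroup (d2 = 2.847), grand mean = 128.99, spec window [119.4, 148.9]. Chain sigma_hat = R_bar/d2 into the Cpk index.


R_bar = (2.045 + 3.592 + 3.44 + 0.878 + 2.265 + 1.53 + 2.972 + 2.378) / 8 = 2.3875
sigma = R_bar / d2 = 2.3875 / 2.847 = 0.83860204
Cp = (USL - LSL)/(6*sigma) = (148.9 - 119.4)/(6*0.83860204) = 5.8629
Cpu = (148.9 - 128.99)/(3*0.83860204) = 7.9140
Cpl = (128.99 - 119.4)/(3*0.83860204) = 3.8119
Cpk = min(Cpu, Cpl) = 3.8119

3.8119


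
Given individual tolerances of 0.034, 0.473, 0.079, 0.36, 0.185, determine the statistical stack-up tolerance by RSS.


RSS = sqrt(0.034^2 + 0.473^2 + 0.079^2 + 0.36^2 + 0.185^2)
= sqrt(0.394951)
= 0.6285

0.6285


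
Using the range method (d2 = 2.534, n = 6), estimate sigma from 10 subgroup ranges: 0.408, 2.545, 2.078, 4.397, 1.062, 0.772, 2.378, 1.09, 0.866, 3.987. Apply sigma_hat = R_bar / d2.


R_bar = (0.408 + 2.545 + 2.078 + 4.397 + 1.062 + 0.772 + 2.378 + 1.09 + 0.866 + 3.987) / 10
R_bar = 19.583 / 10 = 1.9583
sigma_hat = R_bar / d2 = 1.9583 / 2.534 = 0.7728

0.7728


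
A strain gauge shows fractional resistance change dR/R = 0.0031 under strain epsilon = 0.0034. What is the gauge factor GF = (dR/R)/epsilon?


GF = (dR/R) / epsilon
= 0.0031 / 0.0034
= 0.9118

0.9118


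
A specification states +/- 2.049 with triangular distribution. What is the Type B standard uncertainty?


u_B = half_width / sqrt(6)
u_B = 2.049 / 2.4494897
u_B = 0.8365

0.8365


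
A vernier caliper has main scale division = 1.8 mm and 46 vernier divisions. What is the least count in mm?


LC = MSD / n_div
= 1.8 / 46
= 0.0391

0.0391


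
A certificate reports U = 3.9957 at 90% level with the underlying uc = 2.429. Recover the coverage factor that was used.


k = U / uc
k = 3.9957 / 2.429
k = 1.645

1.645


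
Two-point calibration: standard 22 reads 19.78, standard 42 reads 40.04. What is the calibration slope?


slope = (y2 - y1) / (x2 - x1)
= (40.04 - 19.78) / (42 - 22)
= 20.2600 / 20
= 1.0130

1.0130


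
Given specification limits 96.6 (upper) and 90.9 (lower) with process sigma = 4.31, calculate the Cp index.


Cp = (USL - LSL) / (6 * sigma)
= (96.6 - 90.9) / (6 * 4.31)
= 5.7000 / 25.8600
= 0.2204

0.2204


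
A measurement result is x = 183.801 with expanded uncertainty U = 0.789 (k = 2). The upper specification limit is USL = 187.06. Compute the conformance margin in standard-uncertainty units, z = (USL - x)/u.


u = U / k = 0.789 / 2 = 0.3945
margin = |USL - x| = |187.06 - 183.801| = 3.259
z = margin / u = 3.259 / 0.3945
z = 8.2611

8.2611


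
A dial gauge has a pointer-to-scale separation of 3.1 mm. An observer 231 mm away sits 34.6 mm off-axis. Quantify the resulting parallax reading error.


error = h * offset / d
= 3.1 * 34.6 / 231
= 0.4643

0.4643


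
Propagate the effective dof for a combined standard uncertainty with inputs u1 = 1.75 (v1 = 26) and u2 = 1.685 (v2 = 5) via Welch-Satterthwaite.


uc = sqrt(u1^2 + u2^2) = sqrt(1.75^2 + 1.685^2) = 2.4293466
v_eff = uc^4 / (u1^4/v1 + u2^4/v2)
= 2.4293466^4 / (1.75^4/26 + 1.685^4/5)
= 34.830357 / 1.9729669
v_eff = 17.6538

17.6538


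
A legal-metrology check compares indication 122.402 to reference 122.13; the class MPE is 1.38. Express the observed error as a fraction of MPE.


e = indication - reference = 122.402 - 122.13 = 0.2720
|e| = 0.2720
ratio = |e| / MPE = 0.2720 / 1.38
ratio = 0.1971

0.1971


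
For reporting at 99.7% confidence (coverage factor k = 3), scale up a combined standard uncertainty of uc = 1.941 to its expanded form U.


U = k * uc
U = 3 * 1.941
U = 5.8230

5.8230


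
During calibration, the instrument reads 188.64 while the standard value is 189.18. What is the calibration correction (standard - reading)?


Correction = standard - reading
= 189.18 - 188.64
= 0.5400

0.5400


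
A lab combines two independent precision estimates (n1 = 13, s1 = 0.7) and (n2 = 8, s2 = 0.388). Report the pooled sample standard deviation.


s_p = sqrt(((n1-1)*s1^2 + (n2-1)*s2^2) / (n1+n2-2))
numerator = (13-1)*0.7^2 + (8-1)*0.388^2 = 5.88 + 1.053808 = 6.933808
denominator = 13 + 8 - 2 = 19
s_p^2 = 6.933808 / 19 = 0.36493726
s_p = sqrt(0.36493726) = 0.6041

0.6041


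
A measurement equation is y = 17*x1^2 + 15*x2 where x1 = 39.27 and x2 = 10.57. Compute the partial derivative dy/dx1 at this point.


y = 17*x1^2 + 15*x2
dy/dx1 = 2*17*x1
Evaluate at x1 = 39.27: c1 = 34 * 39.27
c1 = 1335.1800

1335.1800


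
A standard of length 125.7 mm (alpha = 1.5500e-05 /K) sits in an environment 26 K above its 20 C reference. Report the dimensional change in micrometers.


dL = L * alpha * dT
= 125.7 * 1.5500e-05 * 26
= 0.0506571 mm
dL_um = 0.0506571 * 1000 = 50.6571 um

50.6571


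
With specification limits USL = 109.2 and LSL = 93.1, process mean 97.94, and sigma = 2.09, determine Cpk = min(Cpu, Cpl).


Cpu = (USL - mean) / (3*sigma) = (109.2 - 97.94) / (3*2.09) = 1.7959
Cpl = (mean - LSL) / (3*sigma) = (97.94 - 93.1) / (3*2.09) = 0.7719
Cpk = min(Cpu, Cpl) = 0.7719

0.7719


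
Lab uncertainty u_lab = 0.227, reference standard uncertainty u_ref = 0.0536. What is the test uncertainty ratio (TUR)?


TUR = u_lab / u_ref
= 0.227 / 0.0536
= 4.2351

4.2351


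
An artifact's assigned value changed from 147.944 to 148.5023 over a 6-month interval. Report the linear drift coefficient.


rate = (v2 - v1) / months
= (148.5023 - 147.944) / 6
= 0.5583 / 6
= 0.0931

0.0931


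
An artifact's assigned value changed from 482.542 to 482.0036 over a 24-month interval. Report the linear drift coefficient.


rate = (v2 - v1) / months
= (482.0036 - 482.542) / 24
= -0.5384 / 24
= -0.0224

-0.0224


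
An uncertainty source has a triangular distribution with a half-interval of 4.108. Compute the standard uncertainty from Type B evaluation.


u_B = half_width / sqrt(6)
u_B = 4.108 / 2.4494897
u_B = 1.6771

1.6771


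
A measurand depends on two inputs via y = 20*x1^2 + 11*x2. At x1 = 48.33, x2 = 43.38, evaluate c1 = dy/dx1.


y = 20*x1^2 + 11*x2
dy/dx1 = 2*20*x1
Evaluate at x1 = 48.33: c1 = 40 * 48.33
c1 = 1933.2000

1933.2000


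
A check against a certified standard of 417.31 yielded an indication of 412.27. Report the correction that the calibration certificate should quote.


Correction = standard - reading
= 417.31 - 412.27
= 5.0400

5.0400


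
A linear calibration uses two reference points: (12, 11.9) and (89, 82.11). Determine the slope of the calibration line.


slope = (y2 - y1) / (x2 - x1)
= (82.11 - 11.9) / (89 - 12)
= 70.2100 / 77
= 0.9118

0.9118


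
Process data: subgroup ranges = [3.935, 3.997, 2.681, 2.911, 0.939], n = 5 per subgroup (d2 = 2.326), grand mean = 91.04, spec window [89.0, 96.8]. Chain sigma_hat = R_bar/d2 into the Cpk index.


R_bar = (3.935 + 3.997 + 2.681 + 2.911 + 0.939) / 5 = 2.8926
sigma = R_bar / d2 = 2.8926 / 2.326 = 1.2435942
Cp = (USL - LSL)/(6*sigma) = (96.8 - 89.0)/(6*1.2435942) = 1.0454
Cpu = (96.8 - 91.04)/(3*1.2435942) = 1.5439
Cpl = (91.04 - 89.0)/(3*1.2435942) = 0.5468
Cpk = min(Cpu, Cpl) = 0.5468

0.5468


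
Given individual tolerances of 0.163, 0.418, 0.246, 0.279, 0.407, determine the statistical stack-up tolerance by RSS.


RSS = sqrt(0.163^2 + 0.418^2 + 0.246^2 + 0.279^2 + 0.407^2)
= sqrt(0.505299)
= 0.7108

0.7108


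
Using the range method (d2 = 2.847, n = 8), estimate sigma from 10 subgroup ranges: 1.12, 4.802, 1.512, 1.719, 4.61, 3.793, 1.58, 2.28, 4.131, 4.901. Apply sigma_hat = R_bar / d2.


R_bar = (1.12 + 4.802 + 1.512 + 1.719 + 4.61 + 3.793 + 1.58 + 2.28 + 4.131 + 4.901) / 10
R_bar = 30.448 / 10 = 3.0448
sigma_hat = R_bar / d2 = 3.0448 / 2.847 = 1.0695

1.0695


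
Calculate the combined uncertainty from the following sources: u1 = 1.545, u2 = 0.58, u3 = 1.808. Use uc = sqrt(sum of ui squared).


uc = sqrt(1.545^2 + 0.58^2 + 1.808^2)
uc = sqrt(5.992289)
uc = 2.4479

2.4479


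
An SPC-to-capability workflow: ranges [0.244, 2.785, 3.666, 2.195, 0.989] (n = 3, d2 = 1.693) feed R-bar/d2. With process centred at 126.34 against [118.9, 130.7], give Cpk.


R_bar = (0.244 + 2.785 + 3.666 + 2.195 + 0.989) / 5 = 1.9758
sigma = R_bar / d2 = 1.9758 / 1.693 = 1.1670408
Cp = (USL - LSL)/(6*sigma) = (130.7 - 118.9)/(6*1.1670408) = 1.6852
Cpu = (130.7 - 126.34)/(3*1.1670408) = 1.2453
Cpl = (126.34 - 118.9)/(3*1.1670408) = 2.1250
Cpk = min(Cpu, Cpl) = 1.2453

1.2453


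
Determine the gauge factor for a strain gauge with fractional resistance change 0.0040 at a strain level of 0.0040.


GF = (dR/R) / epsilon
= 0.0040 / 0.0040
= 1.0000

1.0000


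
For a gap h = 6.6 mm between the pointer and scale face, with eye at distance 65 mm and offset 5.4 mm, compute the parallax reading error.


error = h * offset / d
= 6.6 * 5.4 / 65
= 0.5483

0.5483


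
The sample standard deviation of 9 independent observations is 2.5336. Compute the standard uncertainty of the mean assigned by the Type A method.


u_A = s / sqrt(n)
u_A = 2.5336 / sqrt(9)
u_A = 2.5336 / 3
u_A = 0.8445

0.8445


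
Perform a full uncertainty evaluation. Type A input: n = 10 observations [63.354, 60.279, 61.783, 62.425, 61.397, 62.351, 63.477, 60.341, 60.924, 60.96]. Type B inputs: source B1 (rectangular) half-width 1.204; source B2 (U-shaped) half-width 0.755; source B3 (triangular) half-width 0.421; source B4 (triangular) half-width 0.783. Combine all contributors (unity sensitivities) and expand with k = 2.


mean = (63.354 + 60.279 + 61.783 + 62.425 + 61.397 + 62.351 + 63.477 + 60.341 + 60.924 + 60.96) / 10 = 61.7291
s = sqrt(sum((x - mean)^2)/(n-1)) = 1.1522441
u_A = s / sqrt(n) = 1.1522441 / sqrt(10) = 0.36437158
u_B1 = 1.204 / sqrt(3) = 0.69512972
u_B2 = 0.755 / sqrt(2) = 0.53386562
u_B3 = 0.421 / sqrt(6) = 0.17187253
u_B4 = 0.783 / sqrt(6) = 0.31965841
uc = sqrt(0.36437158^2 + 0.69512972^2 + 0.53386562^2 + 0.17187253^2 + 0.31965841^2) = 1.0162215
U = k * uc = 2 * 1.0162215
U = 2.0324

2.0324


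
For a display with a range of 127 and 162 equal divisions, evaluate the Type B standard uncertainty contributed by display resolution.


resolution = range / divisions
resolution = 127 / 162 = 0.78395062
u_res = resolution / (2*sqrt(3))
u_res = 0.78395062 / 3.4641016
u_res = 0.2263

0.2263


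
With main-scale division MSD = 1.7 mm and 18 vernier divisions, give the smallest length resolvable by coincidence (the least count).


LC = MSD / n_div
= 1.7 / 18
= 0.0944

0.0944


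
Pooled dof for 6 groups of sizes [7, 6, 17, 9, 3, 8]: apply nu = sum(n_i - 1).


nu = sum_i (n_i - 1)
nu = ((7 - 1) + (6 - 1) + (17 - 1) + (9 - 1) + (3 - 1) + (8 - 1))
nu = 6 + 5 + 16 + 8 + 2 + 7
nu = 44

44


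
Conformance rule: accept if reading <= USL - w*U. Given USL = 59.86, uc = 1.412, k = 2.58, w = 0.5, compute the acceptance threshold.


U = k * uc = 2.58 * 1.412 = 3.64296
guard band g = w * U = 0.5 * 3.64296 = 1.82148
AL = USL - g = 59.86 - 1.82148
AL = 58.0385

58.0385


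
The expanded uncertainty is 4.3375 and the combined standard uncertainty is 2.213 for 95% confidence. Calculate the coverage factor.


k = U / uc
k = 4.3375 / 2.213
k = 1.96

1.96


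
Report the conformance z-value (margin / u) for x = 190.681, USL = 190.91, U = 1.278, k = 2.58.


u = U / k = 1.278 / 2.58 = 0.49534884
margin = |USL - x| = |190.91 - 190.681| = 0.229
z = margin / u = 0.229 / 0.49534884
z = 0.4623

0.4623


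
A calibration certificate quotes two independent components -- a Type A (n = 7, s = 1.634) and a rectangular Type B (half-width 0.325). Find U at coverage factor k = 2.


u_A = s / sqrt(n) = 1.634 / sqrt(7) = 0.61759395
u_B = half_width / sqrt(3) = 0.325 / sqrt(3) = 0.18763884
uc = sqrt(u_A^2 + u_B^2) = sqrt(0.61759395^2 + 0.18763884^2) = 0.6454693
U = k * uc = 2 * 0.6454693
U = 1.2909

1.2909


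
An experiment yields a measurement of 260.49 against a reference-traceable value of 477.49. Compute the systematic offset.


Systematic error = measured - true
= 260.49 - 477.49
= -217.0000

-217.0000


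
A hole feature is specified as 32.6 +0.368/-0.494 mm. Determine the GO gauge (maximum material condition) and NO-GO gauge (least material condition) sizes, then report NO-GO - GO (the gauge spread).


GO = nominal - lower_tol (smallest hole = maximum material condition)
GO = 32.6 - 0.494 = 32.106
NO-GO = nominal + upper_tol (largest hole = least material condition)
NO-GO = 32.6 + 0.368 = 32.968
spread = NO-GO - GO = 32.968 - 32.106 = 0.8620

0.8620


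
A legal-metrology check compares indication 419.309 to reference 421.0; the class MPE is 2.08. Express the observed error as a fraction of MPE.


e = indication - reference = 419.309 - 421.0 = -1.6910
|e| = 1.6910
ratio = |e| / MPE = 1.6910 / 2.08
ratio = 0.8130

0.8130


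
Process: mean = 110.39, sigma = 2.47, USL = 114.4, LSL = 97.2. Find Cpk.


Cpu = (USL - mean) / (3*sigma) = (114.4 - 110.39) / (3*2.47) = 0.5412
Cpl = (mean - LSL) / (3*sigma) = (110.39 - 97.2) / (3*2.47) = 1.7800
Cpk = min(Cpu, Cpl) = 0.5412

0.5412


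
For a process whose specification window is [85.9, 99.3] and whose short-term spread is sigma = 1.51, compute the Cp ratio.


Cp = (USL - LSL) / (6 * sigma)
= (99.3 - 85.9) / (6 * 1.51)
= 13.4000 / 9.0600
= 1.4790

1.4790


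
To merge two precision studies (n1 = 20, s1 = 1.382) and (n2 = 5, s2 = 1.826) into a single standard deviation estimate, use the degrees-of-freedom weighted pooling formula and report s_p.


s_p = sqrt(((n1-1)*s1^2 + (n2-1)*s2^2) / (n1+n2-2))
numerator = (20-1)*1.382^2 + (5-1)*1.826^2 = 36.288556 + 13.337104 = 49.62566
denominator = 20 + 5 - 2 = 23
s_p^2 = 49.62566 / 23 = 2.1576374
s_p = sqrt(2.1576374) = 1.4689

1.4689


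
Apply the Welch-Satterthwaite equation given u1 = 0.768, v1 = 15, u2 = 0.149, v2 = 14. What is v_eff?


uc = sqrt(u1^2 + u2^2) = sqrt(0.768^2 + 0.149^2) = 0.78232027
v_eff = uc^4 / (u1^4/v1 + u2^4/v2)
= 0.78232027^4 / (0.768^4/15 + 0.149^4/14)
= 0.37457461 / 0.023228029
v_eff = 16.1260

16.1260


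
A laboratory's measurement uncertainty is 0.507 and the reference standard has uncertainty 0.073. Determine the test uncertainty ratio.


TUR = u_lab / u_ref
= 0.507 / 0.073
= 6.9452

6.9452


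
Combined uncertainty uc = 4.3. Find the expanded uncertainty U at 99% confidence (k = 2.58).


U = k * uc
U = 2.58 * 4.3
U = 11.0940

11.0940


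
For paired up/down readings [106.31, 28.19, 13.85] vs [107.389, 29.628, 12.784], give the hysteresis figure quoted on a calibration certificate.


|106.31 - 107.389| = 1.0790
|28.19 - 29.628| = 1.4380
|13.85 - 12.784| = 1.0660
hysteresis = max(diffs) = 1.4380

1.4380


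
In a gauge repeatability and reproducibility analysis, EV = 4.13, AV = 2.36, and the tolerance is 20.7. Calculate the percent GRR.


GRR = sqrt(EV^2 + AV^2) = sqrt(4.13^2 + 2.36^2) = 4.7567321
%GRR = GRR / tol * 100 = 4.7567321 / 20.7 * 100
%GRR = 22.9794

22.9794


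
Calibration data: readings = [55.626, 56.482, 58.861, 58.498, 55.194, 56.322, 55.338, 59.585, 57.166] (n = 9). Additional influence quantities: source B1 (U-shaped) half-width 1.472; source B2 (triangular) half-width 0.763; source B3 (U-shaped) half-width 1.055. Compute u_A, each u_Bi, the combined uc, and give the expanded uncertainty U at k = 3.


mean = (55.626 + 56.482 + 58.861 + 58.498 + 55.194 + 56.322 + 55.338 + 59.585 + 57.166) / 9 = 57.008
s = sqrt(sum((x - mean)^2)/(n-1)) = 1.6223553
u_A = s / sqrt(n) = 1.6223553 / sqrt(9) = 0.5407851
u_B1 = 1.472 / sqrt(2) = 1.0408612
u_B2 = 0.763 / sqrt(6) = 0.31149345
u_B3 = 1.055 / sqrt(2) = 0.74599765
uc = sqrt(0.5407851^2 + 1.0408612^2 + 0.31149345^2 + 0.74599765^2) = 1.4245635
U = k * uc = 3 * 1.4245635
U = 4.2737

4.2737


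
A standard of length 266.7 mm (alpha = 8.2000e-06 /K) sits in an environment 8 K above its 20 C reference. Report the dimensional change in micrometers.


dL = L * alpha * dT
= 266.7 * 8.2000e-06 * 8
= 0.0174955 mm
dL_um = 0.0174955 * 1000 = 17.4955 um

17.4955


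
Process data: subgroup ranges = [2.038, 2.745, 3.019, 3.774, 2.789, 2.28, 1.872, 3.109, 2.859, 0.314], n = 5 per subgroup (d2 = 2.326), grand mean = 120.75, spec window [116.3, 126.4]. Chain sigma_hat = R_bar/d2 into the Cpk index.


R_bar = (2.038 + 2.745 + 3.019 + 3.774 + 2.789 + 2.28 + 1.872 + 3.109 + 2.859 + 0.314) / 10 = 2.4799
sigma = R_bar / d2 = 2.4799 / 2.326 = 1.0661651
Cp = (USL - LSL)/(6*sigma) = (126.4 - 116.3)/(6*1.0661651) = 1.5789
Cpu = (126.4 - 120.75)/(3*1.0661651) = 1.7665
Cpl = (120.75 - 116.3)/(3*1.0661651) = 1.3913
Cpk = min(Cpu, Cpl) = 1.3913

1.3913


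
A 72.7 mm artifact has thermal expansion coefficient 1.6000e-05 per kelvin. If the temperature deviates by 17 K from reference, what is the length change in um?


dL = L * alpha * dT
= 72.7 * 1.6000e-05 * 17
= 0.0197744 mm
dL_um = 0.0197744 * 1000 = 19.7744 um

19.7744


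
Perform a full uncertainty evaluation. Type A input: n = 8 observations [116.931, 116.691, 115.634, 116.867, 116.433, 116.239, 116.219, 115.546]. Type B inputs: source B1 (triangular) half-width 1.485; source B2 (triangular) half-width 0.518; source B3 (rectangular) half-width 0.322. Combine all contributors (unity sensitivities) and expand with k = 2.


mean = (116.931 + 116.691 + 115.634 + 116.867 + 116.433 + 116.239 + 116.219 + 115.546) / 8 = 116.32
s = sqrt(sum((x - mean)^2)/(n-1)) = 0.52227169
u_A = s / sqrt(n) = 0.52227169 / sqrt(8) = 0.18465093
u_B1 = 1.485 / sqrt(6) = 0.60624871
u_B2 = 0.518 / sqrt(6) = 0.21147261
u_B3 = 0.322 / sqrt(3) = 0.18590679
uc = sqrt(0.18465093^2 + 0.60624871^2 + 0.21147261^2 + 0.18590679^2) = 0.69348069
U = k * uc = 2 * 0.69348069
U = 1.3870

1.3870


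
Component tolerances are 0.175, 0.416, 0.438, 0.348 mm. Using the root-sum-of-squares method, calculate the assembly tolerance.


RSS = sqrt(0.175^2 + 0.416^2 + 0.438^2 + 0.348^2)
= sqrt(0.516629)
= 0.7188

0.7188


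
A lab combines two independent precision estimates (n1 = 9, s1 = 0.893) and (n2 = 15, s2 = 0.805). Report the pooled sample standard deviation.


s_p = sqrt(((n1-1)*s1^2 + (n2-1)*s2^2) / (n1+n2-2))
numerator = (9-1)*0.893^2 + (15-1)*0.805^2 = 6.379592 + 9.07235 = 15.451942
denominator = 9 + 15 - 2 = 22
s_p^2 = 15.451942 / 22 = 0.702361
s_p = sqrt(0.702361) = 0.8381

0.8381


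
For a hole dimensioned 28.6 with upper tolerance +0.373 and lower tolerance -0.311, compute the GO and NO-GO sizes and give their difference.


GO = nominal - lower_tol (smallest hole = maximum material condition)
GO = 28.6 - 0.311 = 28.289
NO-GO = nominal + upper_tol (largest hole = least material condition)
NO-GO = 28.6 + 0.373 = 28.973
spread = NO-GO - GO = 28.973 - 28.289 = 0.6840

0.6840


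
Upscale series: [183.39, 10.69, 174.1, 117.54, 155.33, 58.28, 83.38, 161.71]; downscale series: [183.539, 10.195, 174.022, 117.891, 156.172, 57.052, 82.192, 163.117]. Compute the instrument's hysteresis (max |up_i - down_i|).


|183.39 - 183.539| = 0.1490
|10.69 - 10.195| = 0.4950
|174.1 - 174.022| = 0.0780
|117.54 - 117.891| = 0.3510
|155.33 - 156.172| = 0.8420
|58.28 - 57.052| = 1.2280
|83.38 - 82.192| = 1.1880
|161.71 - 163.117| = 1.4070
hysteresis = max(diffs) = 1.4070

1.4070


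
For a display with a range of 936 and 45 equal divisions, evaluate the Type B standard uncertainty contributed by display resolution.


resolution = range / divisions
resolution = 936 / 45 = 20.8
u_res = resolution / (2*sqrt(3))
u_res = 20.8 / 3.4641016
u_res = 6.0044

6.0044


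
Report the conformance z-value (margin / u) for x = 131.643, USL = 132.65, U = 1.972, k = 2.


u = U / k = 1.972 / 2 = 0.986
margin = |USL - x| = |132.65 - 131.643| = 1.007
z = margin / u = 1.007 / 0.986
z = 1.0213

1.0213


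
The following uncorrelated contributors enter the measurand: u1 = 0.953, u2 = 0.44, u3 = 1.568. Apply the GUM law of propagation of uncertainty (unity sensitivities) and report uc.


uc = sqrt(0.953^2 + 0.44^2 + 1.568^2)
uc = sqrt(3.560433)
uc = 1.8869

1.8869


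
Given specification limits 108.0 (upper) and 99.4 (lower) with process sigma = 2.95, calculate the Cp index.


Cp = (USL - LSL) / (6 * sigma)
= (108.0 - 99.4) / (6 * 2.95)
= 8.6000 / 17.7000
= 0.4859

0.4859


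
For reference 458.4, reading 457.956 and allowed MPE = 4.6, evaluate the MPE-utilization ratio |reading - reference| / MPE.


e = indication - reference = 457.956 - 458.4 = -0.4440
|e| = 0.4440
ratio = |e| / MPE = 0.4440 / 4.6
ratio = 0.0965

0.0965


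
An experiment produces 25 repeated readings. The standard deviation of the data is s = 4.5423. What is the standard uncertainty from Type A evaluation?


u_A = s / sqrt(n)
u_A = 4.5423 / sqrt(25)
u_A = 4.5423 / 5
u_A = 0.9085

0.9085


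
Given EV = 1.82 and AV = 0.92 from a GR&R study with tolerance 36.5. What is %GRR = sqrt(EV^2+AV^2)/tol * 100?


GRR = sqrt(EV^2 + AV^2) = sqrt(1.82^2 + 0.92^2) = 2.0393136
%GRR = GRR / tol * 100 = 2.0393136 / 36.5 * 100
%GRR = 5.5872

5.5872


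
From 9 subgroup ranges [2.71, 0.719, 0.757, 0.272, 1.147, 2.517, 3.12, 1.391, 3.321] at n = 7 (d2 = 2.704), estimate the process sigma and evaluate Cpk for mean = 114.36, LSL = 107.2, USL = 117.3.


R_bar = (2.71 + 0.719 + 0.757 + 0.272 + 1.147 + 2.517 + 3.12 + 1.391 + 3.321) / 9 = 1.7726667
sigma = R_bar / d2 = 1.7726667 / 2.704 = 0.655572
Cp = (USL - LSL)/(6*sigma) = (117.3 - 107.2)/(6*0.655572) = 2.5677
Cpu = (117.3 - 114.36)/(3*0.655572) = 1.4949
Cpl = (114.36 - 107.2)/(3*0.655572) = 3.6406
Cpk = min(Cpu, Cpl) = 1.4949

1.4949


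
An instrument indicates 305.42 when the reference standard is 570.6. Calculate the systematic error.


Systematic error = measured - true
= 305.42 - 570.6
= -265.1800

-265.1800


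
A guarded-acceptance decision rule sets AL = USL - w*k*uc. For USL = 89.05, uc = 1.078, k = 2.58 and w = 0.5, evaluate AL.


U = k * uc = 2.58 * 1.078 = 2.78124
guard band g = w * U = 0.5 * 2.78124 = 1.39062
AL = USL - g = 89.05 - 1.39062
AL = 87.6594

87.6594


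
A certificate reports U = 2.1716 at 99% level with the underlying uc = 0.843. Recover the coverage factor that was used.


k = U / uc
k = 2.1716 / 0.843
k = 2.576

2.576


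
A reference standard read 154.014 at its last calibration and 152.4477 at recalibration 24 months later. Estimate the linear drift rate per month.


rate = (v2 - v1) / months
= (152.4477 - 154.014) / 24
= -1.5663 / 24
= -0.0653

-0.0653


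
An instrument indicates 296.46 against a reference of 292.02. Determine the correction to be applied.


Correction = standard - reading
= 292.02 - 296.46
= -4.4400

-4.4400


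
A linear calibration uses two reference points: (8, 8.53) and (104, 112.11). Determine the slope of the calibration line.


slope = (y2 - y1) / (x2 - x1)
= (112.11 - 8.53) / (104 - 8)
= 103.5800 / 96
= 1.0790

1.0790


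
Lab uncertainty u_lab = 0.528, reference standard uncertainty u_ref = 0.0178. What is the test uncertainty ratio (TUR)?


TUR = u_lab / u_ref
= 0.528 / 0.0178
= 29.6629

29.6629


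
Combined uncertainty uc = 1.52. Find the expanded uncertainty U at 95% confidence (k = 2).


U = k * uc
U = 2 * 1.52
U = 3.0400

3.0400


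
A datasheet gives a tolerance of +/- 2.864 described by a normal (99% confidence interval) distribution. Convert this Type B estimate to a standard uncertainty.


u_B = half_width / 2.576
u_B = 2.864 / 2.576
u_B = 1.1118

1.1118


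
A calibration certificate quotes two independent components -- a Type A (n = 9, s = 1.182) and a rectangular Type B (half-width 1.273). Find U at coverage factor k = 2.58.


u_A = s / sqrt(n) = 1.182 / sqrt(9) = 0.394
u_B = half_width / sqrt(3) = 1.273 / sqrt(3) = 0.73496689
uc = sqrt(u_A^2 + u_B^2) = sqrt(0.394^2 + 0.73496689^2) = 0.83391386
U = k * uc = 2.58 * 0.83391386
U = 2.1515

2.1515


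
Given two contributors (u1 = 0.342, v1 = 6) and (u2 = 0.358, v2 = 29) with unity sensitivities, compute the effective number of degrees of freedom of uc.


uc = sqrt(u1^2 + u2^2) = sqrt(0.342^2 + 0.358^2) = 0.49510403
v_eff = uc^4 / (u1^4/v1 + u2^4/v2)
= 0.49510403^4 / (0.342^4/6 + 0.358^4/29)
= 0.060087737 / 0.0028465104
v_eff = 21.1093

21.1093


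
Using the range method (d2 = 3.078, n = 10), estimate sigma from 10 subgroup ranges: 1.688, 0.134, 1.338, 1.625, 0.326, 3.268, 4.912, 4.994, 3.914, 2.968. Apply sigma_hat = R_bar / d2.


R_bar = (1.688 + 0.134 + 1.338 + 1.625 + 0.326 + 3.268 + 4.912 + 4.994 + 3.914 + 2.968) / 10
R_bar = 25.167 / 10 = 2.5167
sigma_hat = R_bar / d2 = 2.5167 / 3.078 = 0.8176

0.8176


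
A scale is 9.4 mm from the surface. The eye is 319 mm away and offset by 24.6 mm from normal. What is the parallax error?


error = h * offset / d
= 9.4 * 24.6 / 319
= 0.7249

0.7249


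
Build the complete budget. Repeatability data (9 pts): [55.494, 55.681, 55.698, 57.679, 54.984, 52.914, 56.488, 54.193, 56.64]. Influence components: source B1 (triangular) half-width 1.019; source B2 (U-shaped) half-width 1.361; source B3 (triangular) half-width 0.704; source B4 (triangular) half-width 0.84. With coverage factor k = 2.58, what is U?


mean = (55.494 + 55.681 + 55.698 + 57.679 + 54.984 + 52.914 + 56.488 + 54.193 + 56.64) / 9 = 55.53011111
s = sqrt(sum((x - mean)^2)/(n-1)) = 1.4031004
u_A = s / sqrt(n) = 1.4031004 / sqrt(9) = 0.46770013
u_B1 = 1.019 / sqrt(6) = 0.41600501
u_B2 = 1.361 / sqrt(2) = 0.96237233
u_B3 = 0.704 / sqrt(6) = 0.2874068
u_B4 = 0.84 / sqrt(6) = 0.34292856
uc = sqrt(0.46770013^2 + 0.41600501^2 + 0.96237233^2 + 0.2874068^2 + 0.34292856^2) = 1.2321391
U = k * uc = 2.58 * 1.2321391
U = 3.1789

3.1789


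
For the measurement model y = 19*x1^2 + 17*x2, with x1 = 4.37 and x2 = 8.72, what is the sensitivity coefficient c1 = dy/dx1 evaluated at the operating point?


y = 19*x1^2 + 17*x2
dy/dx1 = 2*19*x1
Evaluate at x1 = 4.37: c1 = 38 * 4.37
c1 = 166.0600

166.0600


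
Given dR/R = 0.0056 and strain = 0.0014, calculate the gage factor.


GF = (dR/R) / epsilon
= 0.0056 / 0.0014
= 4.0000

4.0000


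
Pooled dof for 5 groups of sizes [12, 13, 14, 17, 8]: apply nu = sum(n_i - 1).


nu = sum_i (n_i - 1)
nu = ((12 - 1) + (13 - 1) + (14 - 1) + (17 - 1) + (8 - 1))
nu = 11 + 12 + 13 + 16 + 7
nu = 59

59


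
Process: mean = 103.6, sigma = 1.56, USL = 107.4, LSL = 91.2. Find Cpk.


Cpu = (USL - mean) / (3*sigma) = (107.4 - 103.6) / (3*1.56) = 0.8120
Cpl = (mean - LSL) / (3*sigma) = (103.6 - 91.2) / (3*1.56) = 2.6496
Cpk = min(Cpu, Cpl) = 0.8120

0.8120


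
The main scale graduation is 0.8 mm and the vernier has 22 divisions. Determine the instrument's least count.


LC = MSD / n_div
= 0.8 / 22
= 0.0364

0.0364


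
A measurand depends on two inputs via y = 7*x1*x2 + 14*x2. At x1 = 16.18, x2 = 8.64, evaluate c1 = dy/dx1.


y = 7*x1*x2 + 14*x2
dy/dx1 = 7*x2
Evaluate at x2 = 8.64: c1 = 7 * 8.64
c1 = 60.4800

60.4800


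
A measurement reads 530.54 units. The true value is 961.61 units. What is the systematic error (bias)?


Systematic error = measured - true
= 530.54 - 961.61
= -431.0700

-431.0700


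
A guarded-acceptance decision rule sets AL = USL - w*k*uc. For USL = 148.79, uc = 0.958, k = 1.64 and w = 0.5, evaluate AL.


U = k * uc = 1.64 * 0.958 = 1.57112
guard band g = w * U = 0.5 * 1.57112 = 0.78556
AL = USL - g = 148.79 - 0.78556
AL = 148.0044

148.0044


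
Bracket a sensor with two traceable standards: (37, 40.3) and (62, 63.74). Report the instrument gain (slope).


slope = (y2 - y1) / (x2 - x1)
= (63.74 - 40.3) / (62 - 37)
= 23.4400 / 25
= 0.9376

0.9376


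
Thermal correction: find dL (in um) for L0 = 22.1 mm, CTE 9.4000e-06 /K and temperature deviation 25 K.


dL = L * alpha * dT
= 22.1 * 9.4000e-06 * 25
= 0.0051935 mm
dL_um = 0.0051935 * 1000 = 5.1935 um

5.1935


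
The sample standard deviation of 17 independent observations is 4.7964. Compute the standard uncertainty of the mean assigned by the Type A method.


u_A = s / sqrt(n)
u_A = 4.7964 / sqrt(17)
u_A = 4.7964 / 4.1231056
u_A = 1.1633

1.1633


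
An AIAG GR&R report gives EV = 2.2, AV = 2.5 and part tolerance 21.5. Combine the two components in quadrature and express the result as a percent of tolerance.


GRR = sqrt(EV^2 + AV^2) = sqrt(2.2^2 + 2.5^2) = 3.3301652
%GRR = GRR / tol * 100 = 3.3301652 / 21.5 * 100
%GRR = 15.4891

15.4891


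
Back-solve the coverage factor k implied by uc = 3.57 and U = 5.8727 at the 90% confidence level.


k = U / uc
k = 5.8727 / 3.57
k = 1.645

1.645


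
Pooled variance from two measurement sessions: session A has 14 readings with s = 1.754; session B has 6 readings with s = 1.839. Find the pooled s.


s_p = sqrt(((n1-1)*s1^2 + (n2-1)*s2^2) / (n1+n2-2))
numerator = (14-1)*1.754^2 + (6-1)*1.839^2 = 39.994708 + 16.909605 = 56.904313
denominator = 14 + 6 - 2 = 18
s_p^2 = 56.904313 / 18 = 3.1613507
s_p = sqrt(3.1613507) = 1.7780

1.7780


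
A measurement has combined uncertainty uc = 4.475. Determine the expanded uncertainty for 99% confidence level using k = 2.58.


U = k * uc
U = 2.58 * 4.475
U = 11.5455

11.5455


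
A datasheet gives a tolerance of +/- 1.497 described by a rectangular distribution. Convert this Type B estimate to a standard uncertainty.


u_B = half_width / sqrt(3)
u_B = 1.497 / 1.7320508
u_B = 0.8643

0.8643


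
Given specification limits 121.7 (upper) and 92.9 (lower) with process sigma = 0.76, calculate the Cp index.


Cp = (USL - LSL) / (6 * sigma)
= (121.7 - 92.9) / (6 * 0.76)
= 28.8000 / 4.5600
= 6.3158

6.3158


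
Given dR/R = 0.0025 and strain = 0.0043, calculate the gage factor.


GF = (dR/R) / epsilon
= 0.0025 / 0.0043
= 0.5814

0.5814


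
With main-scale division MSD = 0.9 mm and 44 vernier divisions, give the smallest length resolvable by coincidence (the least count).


LC = MSD / n_div
= 0.9 / 44
= 0.0205

0.0205


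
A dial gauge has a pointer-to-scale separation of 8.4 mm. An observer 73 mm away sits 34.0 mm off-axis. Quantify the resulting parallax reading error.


error = h * offset / d
= 8.4 * 34.0 / 73
= 3.9123

3.9123


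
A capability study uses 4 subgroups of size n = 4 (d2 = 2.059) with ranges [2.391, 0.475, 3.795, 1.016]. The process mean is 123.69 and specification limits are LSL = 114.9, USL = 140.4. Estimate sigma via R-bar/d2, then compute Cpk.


R_bar = (2.391 + 0.475 + 3.795 + 1.016) / 4 = 1.91925
sigma = R_bar / d2 = 1.91925 / 2.059 = 0.93212725
Cp = (USL - LSL)/(6*sigma) = (140.4 - 114.9)/(6*0.93212725) = 4.5595
Cpu = (140.4 - 123.69)/(3*0.93212725) = 5.9756
Cpl = (123.69 - 114.9)/(3*0.93212725) = 3.1433
Cpk = min(Cpu, Cpl) = 3.1433

3.1433


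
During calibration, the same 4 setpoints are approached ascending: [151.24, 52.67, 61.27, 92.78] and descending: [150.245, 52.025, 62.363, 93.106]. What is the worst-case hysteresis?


|151.24 - 150.245| = 0.9950
|52.67 - 52.025| = 0.6450
|61.27 - 62.363| = 1.0930
|92.78 - 93.106| = 0.3260
hysteresis = max(diffs) = 1.0930

1.0930


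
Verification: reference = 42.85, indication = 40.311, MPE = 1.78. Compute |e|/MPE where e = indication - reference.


e = indication - reference = 40.311 - 42.85 = -2.5390
|e| = 2.5390
ratio = |e| / MPE = 2.5390 / 1.78
ratio = 1.4264

1.4264


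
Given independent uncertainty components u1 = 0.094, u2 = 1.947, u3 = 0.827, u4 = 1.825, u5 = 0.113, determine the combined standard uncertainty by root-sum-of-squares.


uc = sqrt(0.094^2 + 1.947^2 + 0.827^2 + 1.825^2 + 0.113^2)
uc = sqrt(7.826968)
uc = 2.7977

2.7977


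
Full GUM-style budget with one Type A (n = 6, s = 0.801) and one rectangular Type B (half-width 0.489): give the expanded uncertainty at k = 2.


u_A = s / sqrt(n) = 0.801 / sqrt(6) = 0.32700688
u_B = half_width / sqrt(3) = 0.489 / sqrt(3) = 0.28232428
uc = sqrt(u_A^2 + u_B^2) = sqrt(0.32700688^2 + 0.28232428^2) = 0.4320191
U = k * uc = 2 * 0.4320191
U = 0.8640

0.8640


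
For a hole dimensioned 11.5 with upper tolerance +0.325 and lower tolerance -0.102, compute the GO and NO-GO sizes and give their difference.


GO = nominal - lower_tol (smallest hole = maximum material condition)
GO = 11.5 - 0.102 = 11.398
NO-GO = nominal + upper_tol (largest hole = least material condition)
NO-GO = 11.5 + 0.325 = 11.825
spread = NO-GO - GO = 11.825 - 11.398 = 0.4270

0.4270


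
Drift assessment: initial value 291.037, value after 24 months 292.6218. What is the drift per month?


rate = (v2 - v1) / months
= (292.6218 - 291.037) / 24
= 1.5848 / 24
= 0.0660

0.0660


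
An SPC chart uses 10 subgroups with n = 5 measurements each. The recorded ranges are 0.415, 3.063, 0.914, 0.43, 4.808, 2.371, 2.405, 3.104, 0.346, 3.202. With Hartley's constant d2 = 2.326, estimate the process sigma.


R_bar = (0.415 + 3.063 + 0.914 + 0.43 + 4.808 + 2.371 + 2.405 + 3.104 + 0.346 + 3.202) / 10
R_bar = 21.058 / 10 = 2.1058
sigma_hat = R_bar / d2 = 2.1058 / 2.326 = 0.9053

0.9053


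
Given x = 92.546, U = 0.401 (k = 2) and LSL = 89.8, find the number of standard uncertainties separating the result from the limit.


u = U / k = 0.401 / 2 = 0.2005
margin = |LSL - x| = |89.8 - 92.546| = 2.746
z = margin / u = 2.746 / 0.2005
z = 13.6958

13.6958


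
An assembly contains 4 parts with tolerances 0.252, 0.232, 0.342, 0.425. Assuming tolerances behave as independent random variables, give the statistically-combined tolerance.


RSS = sqrt(0.252^2 + 0.232^2 + 0.342^2 + 0.425^2)
= sqrt(0.414917)
= 0.6441

0.6441


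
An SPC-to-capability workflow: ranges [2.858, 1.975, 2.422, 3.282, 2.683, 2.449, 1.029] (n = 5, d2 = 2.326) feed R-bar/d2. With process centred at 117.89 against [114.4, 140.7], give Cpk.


R_bar = (2.858 + 1.975 + 2.422 + 3.282 + 2.683 + 2.449 + 1.029) / 7 = 2.3854286
sigma = R_bar / d2 = 2.3854286 / 2.326 = 1.0255497
Cp = (USL - LSL)/(6*sigma) = (140.7 - 114.4)/(6*1.0255497) = 4.2741
Cpu = (140.7 - 117.89)/(3*1.0255497) = 7.4139
Cpl = (117.89 - 114.4)/(3*1.0255497) = 1.1344
Cpk = min(Cpu, Cpl) = 1.1344

1.1344


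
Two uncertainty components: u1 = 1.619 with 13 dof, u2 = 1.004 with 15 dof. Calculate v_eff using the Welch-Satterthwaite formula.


uc = sqrt(u1^2 + u2^2) = sqrt(1.619^2 + 1.004^2) = 1.9050399
v_eff = uc^4 / (u1^4/v1 + u2^4/v2)
= 1.9050399^4 / (1.619^4/13 + 1.004^4/15)
= 13.170926 / 0.5962386
v_eff = 22.0900

22.0900


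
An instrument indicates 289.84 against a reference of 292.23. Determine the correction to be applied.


Correction = standard - reading
= 292.23 - 289.84
= 2.3900

2.3900


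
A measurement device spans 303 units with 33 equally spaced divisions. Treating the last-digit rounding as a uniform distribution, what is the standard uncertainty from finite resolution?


resolution = range / divisions
resolution = 303 / 33 = 9.1818182
u_res = resolution / (2*sqrt(3))
u_res = 9.1818182 / 3.4641016
u_res = 2.6506

2.6506


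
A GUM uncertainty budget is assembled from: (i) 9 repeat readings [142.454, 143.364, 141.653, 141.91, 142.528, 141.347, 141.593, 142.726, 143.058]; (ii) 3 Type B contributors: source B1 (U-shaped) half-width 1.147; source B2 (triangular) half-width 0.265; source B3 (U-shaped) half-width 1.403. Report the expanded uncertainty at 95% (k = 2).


mean = (142.454 + 143.364 + 141.653 + 141.91 + 142.528 + 141.347 + 141.593 + 142.726 + 143.058) / 9 = 142.2925556
s = sqrt(sum((x - mean)^2)/(n-1)) = 0.70197082
u_A = s / sqrt(n) = 0.70197082 / sqrt(9) = 0.23399027
u_B1 = 1.147 / sqrt(2) = 0.81105148
u_B2 = 0.265 / sqrt(6) = 0.1081858
u_B3 = 1.403 / sqrt(2) = 0.99207081
uc = sqrt(0.23399027^2 + 0.81105148^2 + 0.1081858^2 + 0.99207081^2) = 1.3070825
U = k * uc = 2 * 1.3070825
U = 2.6142

2.6142


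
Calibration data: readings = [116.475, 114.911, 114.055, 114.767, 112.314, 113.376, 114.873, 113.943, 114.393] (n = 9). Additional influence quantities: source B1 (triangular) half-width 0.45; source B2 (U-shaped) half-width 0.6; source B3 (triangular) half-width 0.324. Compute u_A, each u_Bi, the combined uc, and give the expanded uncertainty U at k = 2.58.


mean = (116.475 + 114.911 + 114.055 + 114.767 + 112.314 + 113.376 + 114.873 + 113.943 + 114.393) / 9 = 114.3452222
s = sqrt(sum((x - mean)^2)/(n-1)) = 1.1525002
u_A = s / sqrt(n) = 1.1525002 / sqrt(9) = 0.38416673
u_B1 = 0.45 / sqrt(6) = 0.18371173
u_B2 = 0.6 / sqrt(2) = 0.42426407
u_B3 = 0.324 / sqrt(6) = 0.13227245
uc = sqrt(0.38416673^2 + 0.18371173^2 + 0.42426407^2 + 0.13227245^2) = 0.61549174
U = k * uc = 2.58 * 0.61549174
U = 1.5880

1.5880
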